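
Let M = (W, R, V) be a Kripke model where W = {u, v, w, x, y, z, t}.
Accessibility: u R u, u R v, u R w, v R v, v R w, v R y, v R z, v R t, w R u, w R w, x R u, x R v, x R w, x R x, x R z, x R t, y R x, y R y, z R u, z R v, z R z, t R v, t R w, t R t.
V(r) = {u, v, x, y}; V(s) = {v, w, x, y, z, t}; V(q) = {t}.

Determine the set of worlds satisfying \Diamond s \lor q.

u, v, w, x, y, z, t

Let φ = \Diamond s \lor q. Evaluate φ at each world:
  u (successors {u, v, w}): φ is true.
  v (successors {v, w, y, z, t}): φ is true.
  w (successors {u, w}): φ is true.
  x (successors {u, v, w, x, z, t}): φ is true.
  y (successors {x, y}): φ is true.
  z (successors {u, v, z}): φ is true.
  t (successors {v, w, t}): φ is true.
For instance, at t:
  At t: \Diamond s is true, q is true, so \Diamond s \lor q is true.
    At t: \Diamond s requires s at some successor in {v, w, t}.
      s holds at v, so \Diamond s is true at t.
Satisfying worlds: {u, v, w, x, y, z, t}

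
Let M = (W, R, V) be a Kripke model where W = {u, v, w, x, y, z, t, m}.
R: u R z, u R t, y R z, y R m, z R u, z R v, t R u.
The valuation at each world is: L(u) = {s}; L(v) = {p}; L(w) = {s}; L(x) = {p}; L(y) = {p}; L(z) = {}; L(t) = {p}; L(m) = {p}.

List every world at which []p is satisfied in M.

v, w, x, m

Let φ = []p. Evaluate φ at each world:
  u (successors {z, t}): φ is false.
  v (successors ∅): φ is true.
  w (successors ∅): φ is true.
  x (successors ∅): φ is true.
  y (successors {z, m}): φ is false.
  z (successors {u, v}): φ is false.
  t (successors {u}): φ is false.
  m (successors ∅): φ is true.
For instance, at y:
  At y: []p requires p at every successor {z, m}.
    p fails at z, so []p is false at y.
Satisfying worlds: {v, w, x, m}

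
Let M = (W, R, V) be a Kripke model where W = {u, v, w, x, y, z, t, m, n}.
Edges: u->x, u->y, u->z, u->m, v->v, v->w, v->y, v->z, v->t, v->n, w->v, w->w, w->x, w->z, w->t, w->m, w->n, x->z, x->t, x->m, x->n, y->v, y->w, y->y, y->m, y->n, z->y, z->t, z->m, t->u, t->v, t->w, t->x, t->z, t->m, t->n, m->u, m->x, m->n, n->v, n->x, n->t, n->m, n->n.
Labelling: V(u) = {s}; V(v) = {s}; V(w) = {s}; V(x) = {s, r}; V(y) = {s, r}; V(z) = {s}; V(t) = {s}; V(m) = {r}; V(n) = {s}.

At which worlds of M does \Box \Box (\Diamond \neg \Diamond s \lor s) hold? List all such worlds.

none

Recall that \Box ψ holds at a world iff ψ holds at every accessible world, and \Diamond ψ holds iff ψ holds at some accessible world.
Let φ = \Box \Box (\Diamond \neg \Diamond s \lor s). Evaluate φ at each world:
  u (successors {x, y, z, m}): φ is false.
  v (successors {v, w, y, z, t, n}): φ is false.
  w (successors {v, w, x, z, t, m, n}): φ is false.
  x (successors {z, t, m, n}): φ is false.
  y (successors {v, w, y, m, n}): φ is false.
  z (successors {y, t, m}): φ is false.
  t (successors {u, v, w, x, z, m, n}): φ is false.
  m (successors {u, x, n}): φ is false.
  n (successors {v, x, t, m, n}): φ is false.
For instance, at x:
  At x: \Box \Box (\Diamond \neg \Diamond s \lor s) requires \Box (\Diamond \neg \Diamond s \lor s) at every successor {z, t, m, n}.
    \Box (\Diamond \neg \Diamond s \lor s) fails at z, so \Box \Box (\Diamond \neg \Diamond s \lor s) is false at x.
      At z: \Box (\Diamond \neg \Diamond s \lor s) requires \Diamond \neg \Diamond s \lor s at every successor {y, t, m}.
        \Diamond \neg \Diamond s \lor s fails at m, so \Box (\Diamond \neg \Diamond s \lor s) is false at z.
Satisfying worlds: none.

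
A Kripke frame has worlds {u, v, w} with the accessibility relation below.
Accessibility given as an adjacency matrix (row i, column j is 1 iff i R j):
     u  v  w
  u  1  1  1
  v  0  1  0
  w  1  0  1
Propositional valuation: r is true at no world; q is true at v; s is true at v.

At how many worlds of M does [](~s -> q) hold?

1

Let φ = [](~s -> q). Evaluate φ at each world:
  u (successors {u, v, w}): φ is false.
  v (successors {v}): φ is true.
  w (successors {u, w}): φ is false.
For instance, at w:
  At w: [](~s -> q) requires ~s -> q at every successor {u, w}.
    ~s -> q fails at u, so [](~s -> q) is false at w.
Satisfying worlds: {v}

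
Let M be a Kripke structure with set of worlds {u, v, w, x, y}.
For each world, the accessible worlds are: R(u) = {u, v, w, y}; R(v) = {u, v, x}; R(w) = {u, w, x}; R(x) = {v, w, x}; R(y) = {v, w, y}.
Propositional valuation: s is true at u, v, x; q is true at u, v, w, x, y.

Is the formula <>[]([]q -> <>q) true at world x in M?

Recall that []ψ holds at a world iff ψ holds at every accessible world, and <>ψ holds iff ψ holds at some accessible world.
At x: <>[]([]q -> <>q) requires []([]q -> <>q) at some successor in {v, w, x}.
  []([]q -> <>q) holds at v, so <>[]([]q -> <>q) is true at x.
    At v: []([]q -> <>q) requires []q -> <>q at every successor {u, v, x}.
      At u: []q -> <>q is true.
      At v: []q -> <>q is true.
      At x: []q -> <>q is true.
    So []([]q -> <>q) is true at v.

Yes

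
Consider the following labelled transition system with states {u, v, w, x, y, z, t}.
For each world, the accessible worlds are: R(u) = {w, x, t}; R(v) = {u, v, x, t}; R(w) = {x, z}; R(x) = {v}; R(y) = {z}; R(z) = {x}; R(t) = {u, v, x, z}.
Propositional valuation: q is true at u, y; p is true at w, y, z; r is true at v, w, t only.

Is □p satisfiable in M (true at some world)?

Let φ = □p. Evaluate φ at each world:
  u (successors {w, x, t}): φ is false.
  v (successors {u, v, x, t}): φ is false.
  w (successors {x, z}): φ is false.
  x (successors {v}): φ is false.
  y (successors {z}): φ is true.
  z (successors {x}): φ is false.
  t (successors {u, v, x, z}): φ is false.
Detail at y (witness):
  At y: □p requires p at every successor {z}.
    At z: p is true.
  So □p is true at y.

Yes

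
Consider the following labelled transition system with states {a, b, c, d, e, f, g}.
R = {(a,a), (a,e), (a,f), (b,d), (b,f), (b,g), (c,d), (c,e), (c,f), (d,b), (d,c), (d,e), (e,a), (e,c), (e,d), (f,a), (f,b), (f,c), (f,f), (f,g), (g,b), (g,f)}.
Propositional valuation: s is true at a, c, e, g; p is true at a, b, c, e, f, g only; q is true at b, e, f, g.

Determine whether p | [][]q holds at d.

At d: p is false, [][]q is false, so p | [][]q is false.
  At d: [][]q requires []q at every successor {b, c, e}.
    []q fails at b, so [][]q is false at d.
      At b: []q requires q at every successor {d, f, g}.
        q fails at d, so []q is false at b.

No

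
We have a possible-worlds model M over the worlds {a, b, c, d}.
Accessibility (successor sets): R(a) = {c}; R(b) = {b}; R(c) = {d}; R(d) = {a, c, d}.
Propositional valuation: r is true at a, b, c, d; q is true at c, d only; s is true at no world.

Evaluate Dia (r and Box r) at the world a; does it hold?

Yes

Recall that Box ψ holds at a world iff ψ holds at every accessible world, and Dia ψ holds iff ψ holds at some accessible world.
At a: Dia (r and Box r) requires r and Box r at some successor in {c}.
  r and Box r holds at c, so Dia (r and Box r) is true at a.
    At c: r is true, Box r is true, so r and Box r is true.
      At c: Box r requires r at every successor {d}.
        At d: r is true.
      So Box r is true at c.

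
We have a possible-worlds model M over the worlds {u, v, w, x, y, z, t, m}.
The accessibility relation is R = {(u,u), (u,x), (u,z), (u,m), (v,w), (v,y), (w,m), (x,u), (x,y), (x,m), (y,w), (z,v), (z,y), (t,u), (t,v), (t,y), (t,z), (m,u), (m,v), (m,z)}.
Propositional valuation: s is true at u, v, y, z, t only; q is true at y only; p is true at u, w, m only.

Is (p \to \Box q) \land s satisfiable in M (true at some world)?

Let φ = (p \to \Box q) \land s. Evaluate φ at each world:
  u (successors {u, x, z, m}): φ is false.
  v (successors {w, y}): φ is true.
  w (successors {m}): φ is false.
  x (successors {u, y, m}): φ is false.
  y (successors {w}): φ is true.
  z (successors {v, y}): φ is true.
  t (successors {u, v, y, z}): φ is true.
  m (successors {u, v, z}): φ is false.
Detail at v (witness):
  At v: p \to \Box q is true, s is true, so (p \to \Box q) \land s is true.
    At v: p is false, \Box q is false, so p \to \Box q is true.
      At v: \Box q requires q at every successor {w, y}.
        q fails at w, so \Box q is false at v.

Yes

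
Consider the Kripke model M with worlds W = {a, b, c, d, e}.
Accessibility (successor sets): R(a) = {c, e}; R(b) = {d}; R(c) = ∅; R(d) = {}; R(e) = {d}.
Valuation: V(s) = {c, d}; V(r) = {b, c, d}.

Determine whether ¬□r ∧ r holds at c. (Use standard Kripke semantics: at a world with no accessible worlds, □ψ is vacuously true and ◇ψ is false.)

Recall that □ψ holds at a world iff ψ holds at every accessible world, and ◇ψ holds iff ψ holds at some accessible world.
At c: ¬□r is false, r is true, so ¬□r ∧ r is false.
  At c: □r is true, so ¬□r is false.
    At c: no accessible worlds, so □r holds vacuously.

No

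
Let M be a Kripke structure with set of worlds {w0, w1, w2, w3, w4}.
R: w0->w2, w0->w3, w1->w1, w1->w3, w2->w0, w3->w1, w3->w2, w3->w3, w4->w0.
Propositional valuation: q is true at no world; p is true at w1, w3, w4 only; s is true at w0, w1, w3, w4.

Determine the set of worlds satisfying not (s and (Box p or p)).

w0, w2

Let φ = not (s and (Box p or p)). Evaluate φ at each world:
  w0 (successors {w2, w3}): φ is true.
  w1 (successors {w1, w3}): φ is false.
  w2 (successors {w0}): φ is true.
  w3 (successors {w1, w2, w3}): φ is false.
  w4 (successors {w0}): φ is false.
For instance, at w4:
  At w4: s and (Box p or p) is true, so not (s and (Box p or p)) is false.
    At w4: s is true, Box p or p is true, so s and (Box p or p) is true.
      At w4: Box p is false, p is true, so Box p or p is true.
Satisfying worlds: {w0, w2}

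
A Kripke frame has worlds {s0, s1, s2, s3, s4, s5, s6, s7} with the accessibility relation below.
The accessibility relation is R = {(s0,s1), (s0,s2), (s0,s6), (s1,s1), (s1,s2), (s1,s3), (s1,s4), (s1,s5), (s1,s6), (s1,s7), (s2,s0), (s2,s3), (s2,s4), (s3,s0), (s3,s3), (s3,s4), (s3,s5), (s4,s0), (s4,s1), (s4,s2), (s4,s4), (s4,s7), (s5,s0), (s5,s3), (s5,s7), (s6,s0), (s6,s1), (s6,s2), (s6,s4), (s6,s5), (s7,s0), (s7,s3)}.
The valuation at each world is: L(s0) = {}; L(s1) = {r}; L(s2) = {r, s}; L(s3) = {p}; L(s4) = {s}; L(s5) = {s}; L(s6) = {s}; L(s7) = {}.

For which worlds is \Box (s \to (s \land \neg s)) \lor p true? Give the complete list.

s3, s5, s7

Let φ = \Box (s \to (s \land \neg s)) \lor p. Evaluate φ at each world:
  s0 (successors {s1, s2, s6}): φ is false.
  s1 (successors {s1, s2, s3, s4, s5, s6, s7}): φ is false.
  s2 (successors {s0, s3, s4}): φ is false.
  s3 (successors {s0, s3, s4, s5}): φ is true.
  s4 (successors {s0, s1, s2, s4, s7}): φ is false.
  s5 (successors {s0, s3, s7}): φ is true.
  s6 (successors {s0, s1, s2, s4, s5}): φ is false.
  s7 (successors {s0, s3}): φ is true.
For instance, at s1:
  At s1: \Box (s \to (s \land \neg s)) is false, p is false, so \Box (s \to (s \land \neg s)) \lor p is false.
    At s1: \Box (s \to (s \land \neg s)) requires s \to (s \land \neg s) at every successor {s1, s2, s3, s4, s5, s6, s7}.
      s \to (s \land \neg s) fails at s2, so \Box (s \to (s \land \neg s)) is false at s1.
Satisfying worlds: {s3, s5, s7}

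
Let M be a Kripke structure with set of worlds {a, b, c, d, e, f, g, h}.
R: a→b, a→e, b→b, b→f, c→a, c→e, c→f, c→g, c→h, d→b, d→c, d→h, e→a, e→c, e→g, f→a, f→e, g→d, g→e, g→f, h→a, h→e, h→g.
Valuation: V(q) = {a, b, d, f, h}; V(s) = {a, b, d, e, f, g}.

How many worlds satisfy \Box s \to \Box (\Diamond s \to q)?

4

Let φ = \Box s \to \Box (\Diamond s \to q). Evaluate φ at each world:
  a (successors {b, e}): φ is false.
  b (successors {b, f}): φ is true.
  c (successors {a, e, f, g, h}): φ is true.
  d (successors {b, c, h}): φ is true.
  e (successors {a, c, g}): φ is true.
  f (successors {a, e}): φ is false.
  g (successors {d, e, f}): φ is false.
  h (successors {a, e, g}): φ is false.
For instance, at a:
  At a: \Box s is true, \Box (\Diamond s \to q) is false, so \Box s \to \Box (\Diamond s \to q) is false.
    At a: \Box s requires s at every successor {b, e}.
      At b: s is true.
      At e: s is true.
    So \Box s is true at a.
    At a: \Box (\Diamond s \to q) requires \Diamond s \to q at every successor {b, e}.
      \Diamond s \to q fails at e, so \Box (\Diamond s \to q) is false at a.
Satisfying worlds: {b, c, d, e}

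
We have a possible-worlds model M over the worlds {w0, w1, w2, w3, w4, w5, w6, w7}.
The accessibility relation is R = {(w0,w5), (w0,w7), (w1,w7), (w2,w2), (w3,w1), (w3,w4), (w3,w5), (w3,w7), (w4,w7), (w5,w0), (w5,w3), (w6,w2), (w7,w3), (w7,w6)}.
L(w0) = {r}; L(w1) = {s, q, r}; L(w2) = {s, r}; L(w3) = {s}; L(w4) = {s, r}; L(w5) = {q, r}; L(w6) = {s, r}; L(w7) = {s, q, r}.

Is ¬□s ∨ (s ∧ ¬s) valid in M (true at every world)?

No

Recall that □ψ holds at a world iff ψ holds at every accessible world, and ◇ψ holds iff ψ holds at some accessible world.
Let φ = ¬□s ∨ (s ∧ ¬s). Evaluate φ at each world:
  w0 (successors {w5, w7}): φ is true.
  w1 (successors {w7}): φ is false.
  w2 (successors {w2}): φ is false.
  w3 (successors {w1, w4, w5, w7}): φ is true.
  w4 (successors {w7}): φ is false.
  w5 (successors {w0, w3}): φ is true.
  w6 (successors {w2}): φ is false.
  w7 (successors {w3, w6}): φ is false.
Detail at w1 (counterexample):
  At w1: ¬□s is false, s ∧ ¬s is false, so ¬□s ∨ (s ∧ ¬s) is false.
    At w1: □s is true, so ¬□s is false.
      At w1: □s requires s at every successor {w7}.
        At w7: s is true.
      So □s is true at w1.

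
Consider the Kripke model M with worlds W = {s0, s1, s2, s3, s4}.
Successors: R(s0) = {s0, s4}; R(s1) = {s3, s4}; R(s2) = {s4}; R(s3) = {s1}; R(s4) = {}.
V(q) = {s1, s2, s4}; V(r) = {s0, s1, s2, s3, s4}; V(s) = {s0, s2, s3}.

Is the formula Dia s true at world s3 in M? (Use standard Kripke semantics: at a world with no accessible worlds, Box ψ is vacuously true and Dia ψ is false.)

No

Recall that Dia ψ holds at a world iff ψ holds at some accessible world.
At s3: Dia s requires s at some successor in {s1}.
  At s1: s is false.
So Dia s is false at s3.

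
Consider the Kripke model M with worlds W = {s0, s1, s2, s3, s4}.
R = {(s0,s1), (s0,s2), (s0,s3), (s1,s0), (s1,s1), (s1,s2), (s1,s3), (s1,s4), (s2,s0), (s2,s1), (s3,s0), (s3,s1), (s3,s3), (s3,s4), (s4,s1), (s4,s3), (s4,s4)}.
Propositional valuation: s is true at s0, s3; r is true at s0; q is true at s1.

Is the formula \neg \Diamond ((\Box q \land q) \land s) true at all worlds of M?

Yes

Let φ = \neg \Diamond ((\Box q \land q) \land s). Evaluate φ at each world:
  s0 (successors {s1, s2, s3}): φ is true.
  s1 (successors {s0, s1, s2, s3, s4}): φ is true.
  s2 (successors {s0, s1}): φ is true.
  s3 (successors {s0, s1, s3, s4}): φ is true.
  s4 (successors {s1, s3, s4}): φ is true.
For instance, at s1:
  At s1: \Diamond ((\Box q \land q) \land s) is false, so \neg \Diamond ((\Box q \land q) \land s) is true.
    At s1: \Diamond ((\Box q \land q) \land s) requires (\Box q \land q) \land s at some successor in {s0, s1, s2, s3, s4}.
      At s0: (\Box q \land q) \land s is false.
      At s1: (\Box q \land q) \land s is false.
      At s2: (\Box q \land q) \land s is false.
      At s3: (\Box q \land q) \land s is false.
      At s4: (\Box q \land q) \land s is false.
    So \Diamond ((\Box q \land q) \land s) is false at s1.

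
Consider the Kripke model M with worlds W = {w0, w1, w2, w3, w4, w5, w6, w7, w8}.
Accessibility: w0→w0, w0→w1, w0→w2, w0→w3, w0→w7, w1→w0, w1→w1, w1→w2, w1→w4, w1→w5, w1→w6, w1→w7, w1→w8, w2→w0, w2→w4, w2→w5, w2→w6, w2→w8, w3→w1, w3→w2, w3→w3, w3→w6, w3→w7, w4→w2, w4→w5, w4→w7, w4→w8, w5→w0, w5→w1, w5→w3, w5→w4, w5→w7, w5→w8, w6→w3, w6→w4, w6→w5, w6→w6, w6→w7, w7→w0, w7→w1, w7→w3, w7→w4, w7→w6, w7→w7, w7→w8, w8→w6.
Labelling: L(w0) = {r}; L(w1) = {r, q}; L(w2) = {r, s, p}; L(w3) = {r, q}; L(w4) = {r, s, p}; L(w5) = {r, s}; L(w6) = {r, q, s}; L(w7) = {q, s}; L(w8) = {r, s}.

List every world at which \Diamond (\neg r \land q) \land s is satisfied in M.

Recall that \Diamond ψ holds at a world iff ψ holds at some accessible world.
Let φ = \Diamond (\neg r \land q) \land s. Evaluate φ at each world:
  w0 (successors {w0, w1, w2, w3, w7}): φ is false.
  w1 (successors {w0, w1, w2, w4, w5, w6, w7, w8}): φ is false.
  w2 (successors {w0, w4, w5, w6, w8}): φ is false.
  w3 (successors {w1, w2, w3, w6, w7}): φ is false.
  w4 (successors {w2, w5, w7, w8}): φ is true.
  w5 (successors {w0, w1, w3, w4, w7, w8}): φ is true.
  w6 (successors {w3, w4, w5, w6, w7}): φ is true.
  w7 (successors {w0, w1, w3, w4, w6, w7, w8}): φ is true.
  w8 (successors {w6}): φ is false.
For instance, at w5:
  At w5: \Diamond (\neg r \land q) is true, s is true, so \Diamond (\neg r \land q) \land s is true.
    At w5: \Diamond (\neg r \land q) requires \neg r \land q at some successor in {w0, w1, w3, w4, w7, w8}.
      \neg r \land q holds at w7, so \Diamond (\neg r \land q) is true at w5.
Satisfying worlds: {w4, w5, w6, w7}

w4, w5, w6, w7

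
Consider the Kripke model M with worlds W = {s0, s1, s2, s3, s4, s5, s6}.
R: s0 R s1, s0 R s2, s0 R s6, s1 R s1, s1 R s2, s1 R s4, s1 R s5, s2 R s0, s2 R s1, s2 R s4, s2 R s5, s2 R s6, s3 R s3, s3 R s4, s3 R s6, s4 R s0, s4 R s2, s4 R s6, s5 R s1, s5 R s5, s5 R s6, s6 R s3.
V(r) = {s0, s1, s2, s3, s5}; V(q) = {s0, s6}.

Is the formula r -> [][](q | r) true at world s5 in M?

At s5: r is true, [][](q | r) is false, so r -> [][](q | r) is false.
  At s5: [][](q | r) requires [](q | r) at every successor {s1, s5, s6}.
    [](q | r) fails at s1, so [][](q | r) is false at s5.
      At s1: [](q | r) requires q | r at every successor {s1, s2, s4, s5}.
        q | r fails at s4, so [](q | r) is false at s1.

No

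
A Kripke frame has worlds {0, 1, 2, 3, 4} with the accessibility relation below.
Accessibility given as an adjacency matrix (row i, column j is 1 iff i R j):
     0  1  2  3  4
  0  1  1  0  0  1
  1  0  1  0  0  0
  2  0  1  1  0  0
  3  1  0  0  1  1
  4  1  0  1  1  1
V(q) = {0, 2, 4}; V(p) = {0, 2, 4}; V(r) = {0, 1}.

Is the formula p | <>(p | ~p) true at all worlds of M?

Let φ = p | <>(p | ~p). Evaluate φ at each world:
  0 (successors {0, 1, 4}): φ is true.
  1 (successors {1}): φ is true.
  2 (successors {1, 2}): φ is true.
  3 (successors {0, 3, 4}): φ is true.
  4 (successors {0, 2, 3, 4}): φ is true.
For instance, at 2:
  At 2: p is true, <>(p | ~p) is true, so p | <>(p | ~p) is true.
    At 2: <>(p | ~p) requires p | ~p at some successor in {1, 2}.
      p | ~p holds at 1, so <>(p | ~p) is true at 2.

Yes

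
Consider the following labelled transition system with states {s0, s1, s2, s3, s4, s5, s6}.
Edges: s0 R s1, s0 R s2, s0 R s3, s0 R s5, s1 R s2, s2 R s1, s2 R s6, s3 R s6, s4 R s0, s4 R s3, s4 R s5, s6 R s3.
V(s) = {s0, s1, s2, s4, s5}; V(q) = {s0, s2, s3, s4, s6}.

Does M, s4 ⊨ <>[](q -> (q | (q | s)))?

Yes

Recall that []ψ holds at a world iff ψ holds at every accessible world, and <>ψ holds iff ψ holds at some accessible world.
At s4: <>[](q -> (q | (q | s))) requires [](q -> (q | (q | s))) at some successor in {s0, s3, s5}.
  [](q -> (q | (q | s))) holds at s0, so <>[](q -> (q | (q | s))) is true at s4.
    At s0: [](q -> (q | (q | s))) requires q -> (q | (q | s)) at every successor {s1, s2, s3, s5}.
      At s1: q -> (q | (q | s)) is true.
      At s2: q -> (q | (q | s)) is true.
      At s3: q -> (q | (q | s)) is true.
      At s5: q -> (q | (q | s)) is true.
    So [](q -> (q | (q | s))) is true at s0.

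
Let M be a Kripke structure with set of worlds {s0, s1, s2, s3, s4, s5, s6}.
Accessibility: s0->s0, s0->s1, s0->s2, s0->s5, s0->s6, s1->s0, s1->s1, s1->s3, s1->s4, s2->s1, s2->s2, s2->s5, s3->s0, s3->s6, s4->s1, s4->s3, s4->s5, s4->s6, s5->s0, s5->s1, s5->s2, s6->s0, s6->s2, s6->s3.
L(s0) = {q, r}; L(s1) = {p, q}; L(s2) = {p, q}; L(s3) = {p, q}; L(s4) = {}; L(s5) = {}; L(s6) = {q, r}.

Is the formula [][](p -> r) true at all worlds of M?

Recall that []ψ holds at a world iff ψ holds at every accessible world, and <>ψ holds iff ψ holds at some accessible world.
Let φ = [][](p -> r). Evaluate φ at each world:
  s0 (successors {s0, s1, s2, s5, s6}): φ is false.
  s1 (successors {s0, s1, s3, s4}): φ is false.
  s2 (successors {s1, s2, s5}): φ is false.
  s3 (successors {s0, s6}): φ is false.
  s4 (successors {s1, s3, s5, s6}): φ is false.
  s5 (successors {s0, s1, s2}): φ is false.
  s6 (successors {s0, s2, s3}): φ is false.
Detail at s0 (counterexample):
  At s0: [][](p -> r) requires [](p -> r) at every successor {s0, s1, s2, s5, s6}.
    [](p -> r) fails at s0, so [][](p -> r) is false at s0.
      At s0: [](p -> r) requires p -> r at every successor {s0, s1, s2, s5, s6}.
        p -> r fails at s1, so [](p -> r) is false at s0.

No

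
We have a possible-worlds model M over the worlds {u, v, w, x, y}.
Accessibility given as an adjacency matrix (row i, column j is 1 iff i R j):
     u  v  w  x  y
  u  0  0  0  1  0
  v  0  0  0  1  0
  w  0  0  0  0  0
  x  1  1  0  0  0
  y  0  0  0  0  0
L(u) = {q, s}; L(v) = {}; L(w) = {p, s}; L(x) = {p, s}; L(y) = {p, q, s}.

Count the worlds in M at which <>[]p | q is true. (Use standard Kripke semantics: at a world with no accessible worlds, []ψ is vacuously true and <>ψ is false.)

Let φ = <>[]p | q. Evaluate φ at each world:
  u (successors {x}): φ is true.
  v (successors {x}): φ is false.
  w (successors ∅): φ is false.
  x (successors {u, v}): φ is true.
  y (successors ∅): φ is true.
For instance, at v:
  At v: <>[]p is false, q is false, so <>[]p | q is false.
    At v: <>[]p requires []p at some successor in {x}.
      At x: []p is false.
    So <>[]p is false at v.
Satisfying worlds: {u, x, y}

3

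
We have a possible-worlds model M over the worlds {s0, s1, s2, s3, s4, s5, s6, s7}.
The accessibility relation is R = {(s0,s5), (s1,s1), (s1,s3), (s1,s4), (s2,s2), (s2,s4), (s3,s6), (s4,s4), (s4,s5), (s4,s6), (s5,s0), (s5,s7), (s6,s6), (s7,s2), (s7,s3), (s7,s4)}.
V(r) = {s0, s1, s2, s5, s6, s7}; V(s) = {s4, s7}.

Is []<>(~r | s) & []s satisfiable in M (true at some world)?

Recall that []ψ holds at a world iff ψ holds at every accessible world, and <>ψ holds iff ψ holds at some accessible world.
Let φ = []<>(~r | s) & []s. Evaluate φ at each world:
  s0 (successors {s5}): φ is false.
  s1 (successors {s1, s3, s4}): φ is false.
  s2 (successors {s2, s4}): φ is false.
  s3 (successors {s6}): φ is false.
  s4 (successors {s4, s5, s6}): φ is false.
  s5 (successors {s0, s7}): φ is false.
  s6 (successors {s6}): φ is false.
  s7 (successors {s2, s3, s4}): φ is false.
For instance, at s3:
  At s3: []<>(~r | s) is false, []s is false, so []<>(~r | s) & []s is false.
    At s3: []<>(~r | s) requires <>(~r | s) at every successor {s6}.
      <>(~r | s) fails at s6, so []<>(~r | s) is false at s3.
    At s3: []s requires s at every successor {s6}.
      s fails at s6, so []s is false at s3.

No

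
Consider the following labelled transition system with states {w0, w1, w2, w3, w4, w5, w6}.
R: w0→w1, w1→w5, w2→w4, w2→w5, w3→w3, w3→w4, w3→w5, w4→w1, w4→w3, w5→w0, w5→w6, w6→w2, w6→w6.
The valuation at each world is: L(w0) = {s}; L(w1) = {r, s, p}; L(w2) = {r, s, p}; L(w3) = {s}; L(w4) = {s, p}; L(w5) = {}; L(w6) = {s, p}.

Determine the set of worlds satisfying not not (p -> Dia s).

Let φ = not not (p -> Dia s). Evaluate φ at each world:
  w0 (successors {w1}): φ is true.
  w1 (successors {w5}): φ is false.
  w2 (successors {w4, w5}): φ is true.
  w3 (successors {w3, w4, w5}): φ is true.
  w4 (successors {w1, w3}): φ is true.
  w5 (successors {w0, w6}): φ is true.
  w6 (successors {w2, w6}): φ is true.
For instance, at w4:
  At w4: not (p -> Dia s) is false, so not not (p -> Dia s) is true.
    At w4: p -> Dia s is true, so not (p -> Dia s) is false.
      At w4: p is true, Dia s is true, so p -> Dia s is true.
Satisfying worlds: {w0, w2, w3, w4, w5, w6}

w0, w2, w3, w4, w5, w6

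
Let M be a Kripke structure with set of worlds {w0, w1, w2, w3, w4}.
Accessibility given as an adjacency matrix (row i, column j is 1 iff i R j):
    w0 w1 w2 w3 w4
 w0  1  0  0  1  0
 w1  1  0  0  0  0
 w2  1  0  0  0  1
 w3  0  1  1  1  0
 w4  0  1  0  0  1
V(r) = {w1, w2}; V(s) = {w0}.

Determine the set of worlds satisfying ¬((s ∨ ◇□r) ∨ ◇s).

Recall that □ψ holds at a world iff ψ holds at every accessible world, and ◇ψ holds iff ψ holds at some accessible world.
Let φ = ¬((s ∨ ◇□r) ∨ ◇s). Evaluate φ at each world:
  w0 (successors {w0, w3}): φ is false.
  w1 (successors {w0}): φ is false.
  w2 (successors {w0, w4}): φ is false.
  w3 (successors {w1, w2, w3}): φ is true.
  w4 (successors {w1, w4}): φ is true.
For instance, at w3:
  At w3: (s ∨ ◇□r) ∨ ◇s is false, so ¬((s ∨ ◇□r) ∨ ◇s) is true.
    At w3: s ∨ ◇□r is false, ◇s is false, so (s ∨ ◇□r) ∨ ◇s is false.
      At w3: s is false, ◇□r is false, so s ∨ ◇□r is false.
      At w3: ◇s requires s at some successor in {w1, w2, w3}.
        At w1: s is false.
        At w2: s is false.
        At w3: s is false.
      So ◇s is false at w3.
Satisfying worlds: {w3, w4}

w3, w4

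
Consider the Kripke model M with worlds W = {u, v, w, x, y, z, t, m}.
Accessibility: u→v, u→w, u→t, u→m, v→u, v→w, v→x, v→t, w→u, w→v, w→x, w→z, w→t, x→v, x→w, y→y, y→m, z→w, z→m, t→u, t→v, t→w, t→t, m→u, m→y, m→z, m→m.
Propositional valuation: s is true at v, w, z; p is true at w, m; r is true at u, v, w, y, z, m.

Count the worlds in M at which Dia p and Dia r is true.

Let φ = Dia p and Dia r. Evaluate φ at each world:
  u (successors {v, w, t, m}): φ is true.
  v (successors {u, w, x, t}): φ is true.
  w (successors {u, v, x, z, t}): φ is false.
  x (successors {v, w}): φ is true.
  y (successors {y, m}): φ is true.
  z (successors {w, m}): φ is true.
  t (successors {u, v, w, t}): φ is true.
  m (successors {u, y, z, m}): φ is true.
For instance, at z:
  At z: Dia p is true, Dia r is true, so Dia p and Dia r is true.
    At z: Dia p requires p at some successor in {w, m}.
      p holds at w, so Dia p is true at z.
    At z: Dia r requires r at some successor in {w, m}.
      r holds at w, so Dia r is true at z.
Satisfying worlds: {u, v, x, y, z, t, m}

7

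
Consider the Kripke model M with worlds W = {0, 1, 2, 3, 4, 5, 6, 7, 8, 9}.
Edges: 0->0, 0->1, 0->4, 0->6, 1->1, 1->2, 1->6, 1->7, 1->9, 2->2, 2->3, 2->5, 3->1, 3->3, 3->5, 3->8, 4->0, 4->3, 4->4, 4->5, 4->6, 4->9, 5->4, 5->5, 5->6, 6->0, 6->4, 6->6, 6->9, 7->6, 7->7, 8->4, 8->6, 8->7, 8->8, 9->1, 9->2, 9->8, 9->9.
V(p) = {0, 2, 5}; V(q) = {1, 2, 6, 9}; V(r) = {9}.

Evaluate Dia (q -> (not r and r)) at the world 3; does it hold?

Recall that Dia ψ holds at a world iff ψ holds at some accessible world.
At 3: Dia (q -> (not r and r)) requires q -> (not r and r) at some successor in {1, 3, 5, 8}.
  q -> (not r and r) holds at 3, so Dia (q -> (not r and r)) is true at 3.

Yes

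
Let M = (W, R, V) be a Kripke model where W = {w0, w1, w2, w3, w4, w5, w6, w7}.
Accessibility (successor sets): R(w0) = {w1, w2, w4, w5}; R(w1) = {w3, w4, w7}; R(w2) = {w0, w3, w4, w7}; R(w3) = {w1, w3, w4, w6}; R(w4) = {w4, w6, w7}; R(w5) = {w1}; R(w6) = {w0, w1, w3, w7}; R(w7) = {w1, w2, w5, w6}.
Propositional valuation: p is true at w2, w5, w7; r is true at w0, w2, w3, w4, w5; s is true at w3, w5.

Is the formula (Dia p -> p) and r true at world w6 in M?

At w6: Dia p -> p is false, r is false, so (Dia p -> p) and r is false.
  At w6: Dia p is true, p is false, so Dia p -> p is false.
    At w6: Dia p requires p at some successor in {w0, w1, w3, w7}.
      p holds at w7, so Dia p is true at w6.

No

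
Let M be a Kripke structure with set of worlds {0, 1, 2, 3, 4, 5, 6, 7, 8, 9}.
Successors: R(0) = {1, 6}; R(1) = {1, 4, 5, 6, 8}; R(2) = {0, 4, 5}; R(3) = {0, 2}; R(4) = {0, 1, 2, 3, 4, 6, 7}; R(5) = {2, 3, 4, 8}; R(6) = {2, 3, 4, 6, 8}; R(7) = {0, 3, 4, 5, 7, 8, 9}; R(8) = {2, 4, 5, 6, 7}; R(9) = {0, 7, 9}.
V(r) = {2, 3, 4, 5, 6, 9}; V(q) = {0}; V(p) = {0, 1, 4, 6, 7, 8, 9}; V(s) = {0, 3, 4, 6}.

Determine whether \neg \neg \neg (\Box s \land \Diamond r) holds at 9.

At 9: \neg \neg (\Box s \land \Diamond r) is false, so \neg \neg \neg (\Box s \land \Diamond r) is true.
  At 9: \neg (\Box s \land \Diamond r) is true, so \neg \neg (\Box s \land \Diamond r) is false.
    At 9: \Box s \land \Diamond r is false, so \neg (\Box s \land \Diamond r) is true.
      At 9: \Box s is false, \Diamond r is true, so \Box s \land \Diamond r is false.

Yes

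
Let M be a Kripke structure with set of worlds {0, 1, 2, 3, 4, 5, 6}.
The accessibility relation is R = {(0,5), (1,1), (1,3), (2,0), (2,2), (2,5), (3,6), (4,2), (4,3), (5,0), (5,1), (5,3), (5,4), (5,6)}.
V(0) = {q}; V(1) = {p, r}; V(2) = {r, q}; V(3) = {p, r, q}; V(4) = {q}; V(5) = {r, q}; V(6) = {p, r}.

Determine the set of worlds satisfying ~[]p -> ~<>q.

1, 3, 6

Let φ = ~[]p -> ~<>q. Evaluate φ at each world:
  0 (successors {5}): φ is false.
  1 (successors {1, 3}): φ is true.
  2 (successors {0, 2, 5}): φ is false.
  3 (successors {6}): φ is true.
  4 (successors {2, 3}): φ is false.
  5 (successors {0, 1, 3, 4, 6}): φ is false.
  6 (successors ∅): φ is true.
For instance, at 1:
  At 1: ~[]p is false, ~<>q is false, so ~[]p -> ~<>q is true.
    At 1: []p is true, so ~[]p is false.
      At 1: []p requires p at every successor {1, 3}.
        At 1: p is true.
        At 3: p is true.
      So []p is true at 1.
    At 1: <>q is true, so ~<>q is false.
      At 1: <>q requires q at some successor in {1, 3}.
        q holds at 3, so <>q is true at 1.
Satisfying worlds: {1, 3, 6}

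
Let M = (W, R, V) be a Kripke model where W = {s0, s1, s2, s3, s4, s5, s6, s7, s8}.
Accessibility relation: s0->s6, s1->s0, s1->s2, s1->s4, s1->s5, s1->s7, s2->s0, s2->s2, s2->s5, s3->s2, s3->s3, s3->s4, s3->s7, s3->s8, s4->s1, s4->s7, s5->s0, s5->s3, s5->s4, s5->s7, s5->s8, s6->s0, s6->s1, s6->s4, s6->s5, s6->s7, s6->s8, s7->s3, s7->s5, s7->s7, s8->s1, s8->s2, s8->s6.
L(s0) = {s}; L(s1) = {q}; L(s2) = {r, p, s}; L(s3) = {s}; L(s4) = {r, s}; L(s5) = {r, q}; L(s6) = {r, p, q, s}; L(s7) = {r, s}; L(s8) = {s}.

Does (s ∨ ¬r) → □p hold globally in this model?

No

Recall that □ψ holds at a world iff ψ holds at every accessible world, and ◇ψ holds iff ψ holds at some accessible world.
Let φ = (s ∨ ¬r) → □p. Evaluate φ at each world:
  s0 (successors {s6}): φ is true.
  s1 (successors {s0, s2, s4, s5, s7}): φ is false.
  s2 (successors {s0, s2, s5}): φ is false.
  s3 (successors {s2, s3, s4, s7, s8}): φ is false.
  s4 (successors {s1, s7}): φ is false.
  s5 (successors {s0, s3, s4, s7, s8}): φ is true.
  s6 (successors {s0, s1, s4, s5, s7, s8}): φ is false.
  s7 (successors {s3, s5, s7}): φ is false.
  s8 (successors {s1, s2, s6}): φ is false.
Detail at s1 (counterexample):
  At s1: s ∨ ¬r is true, □p is false, so (s ∨ ¬r) → □p is false.
    At s1: □p requires p at every successor {s0, s2, s4, s5, s7}.
      p fails at s0, so □p is false at s1.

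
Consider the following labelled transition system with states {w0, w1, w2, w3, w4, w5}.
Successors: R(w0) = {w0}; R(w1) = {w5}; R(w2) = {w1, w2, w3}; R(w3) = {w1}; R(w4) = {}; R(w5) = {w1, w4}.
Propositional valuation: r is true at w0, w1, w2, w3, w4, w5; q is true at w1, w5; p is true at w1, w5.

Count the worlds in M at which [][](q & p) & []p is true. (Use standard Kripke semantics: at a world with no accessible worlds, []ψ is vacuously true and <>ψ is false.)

2

Let φ = [][](q & p) & []p. Evaluate φ at each world:
  w0 (successors {w0}): φ is false.
  w1 (successors {w5}): φ is false.
  w2 (successors {w1, w2, w3}): φ is false.
  w3 (successors {w1}): φ is true.
  w4 (successors ∅): φ is true.
  w5 (successors {w1, w4}): φ is false.
For instance, at w5:
  At w5: [][](q & p) is true, []p is false, so [][](q & p) & []p is false.
    At w5: [][](q & p) requires [](q & p) at every successor {w1, w4}.
      At w1: [](q & p) is true.
      At w4: [](q & p) is true.
    So [][](q & p) is true at w5.
    At w5: []p requires p at every successor {w1, w4}.
      p fails at w4, so []p is false at w5.
Satisfying worlds: {w3, w4}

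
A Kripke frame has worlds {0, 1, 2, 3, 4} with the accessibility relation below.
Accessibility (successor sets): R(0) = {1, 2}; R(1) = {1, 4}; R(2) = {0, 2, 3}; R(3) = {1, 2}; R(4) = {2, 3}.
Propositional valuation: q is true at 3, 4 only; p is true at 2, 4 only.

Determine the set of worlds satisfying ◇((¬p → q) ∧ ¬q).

0, 2, 3, 4

Let φ = ◇((¬p → q) ∧ ¬q). Evaluate φ at each world:
  0 (successors {1, 2}): φ is true.
  1 (successors {1, 4}): φ is false.
  2 (successors {0, 2, 3}): φ is true.
  3 (successors {1, 2}): φ is true.
  4 (successors {2, 3}): φ is true.
For instance, at 0:
  At 0: ◇((¬p → q) ∧ ¬q) requires (¬p → q) ∧ ¬q at some successor in {1, 2}.
    (¬p → q) ∧ ¬q holds at 2, so ◇((¬p → q) ∧ ¬q) is true at 0.
Satisfying worlds: {0, 2, 3, 4}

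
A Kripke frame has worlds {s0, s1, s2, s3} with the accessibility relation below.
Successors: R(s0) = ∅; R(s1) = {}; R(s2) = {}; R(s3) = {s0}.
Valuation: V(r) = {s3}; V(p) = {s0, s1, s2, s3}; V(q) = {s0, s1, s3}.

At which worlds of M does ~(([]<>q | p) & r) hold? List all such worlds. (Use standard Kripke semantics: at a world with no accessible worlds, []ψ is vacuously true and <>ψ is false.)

Recall that []ψ holds at a world iff ψ holds at every accessible world, and <>ψ holds iff ψ holds at some accessible world.
Let φ = ~(([]<>q | p) & r). Evaluate φ at each world:
  s0 (successors ∅): φ is true.
  s1 (successors ∅): φ is true.
  s2 (successors ∅): φ is true.
  s3 (successors {s0}): φ is false.
For instance, at s3:
  At s3: ([]<>q | p) & r is true, so ~(([]<>q | p) & r) is false.
    At s3: []<>q | p is true, r is true, so ([]<>q | p) & r is true.
      At s3: []<>q is false, p is true, so []<>q | p is true.
Satisfying worlds: {s0, s1, s2}

s0, s1, s2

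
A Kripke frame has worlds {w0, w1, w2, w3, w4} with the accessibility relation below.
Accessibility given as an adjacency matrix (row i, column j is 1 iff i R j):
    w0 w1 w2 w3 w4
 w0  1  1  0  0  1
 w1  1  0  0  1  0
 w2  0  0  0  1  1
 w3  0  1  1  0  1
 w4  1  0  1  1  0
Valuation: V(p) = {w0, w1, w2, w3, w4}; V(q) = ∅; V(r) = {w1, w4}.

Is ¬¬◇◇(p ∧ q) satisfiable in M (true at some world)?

No

Let φ = ¬¬◇◇(p ∧ q). Evaluate φ at each world:
  w0 (successors {w0, w1, w4}): φ is false.
  w1 (successors {w0, w3}): φ is false.
  w2 (successors {w3, w4}): φ is false.
  w3 (successors {w1, w2, w4}): φ is false.
  w4 (successors {w0, w2, w3}): φ is false.
For instance, at w4:
  At w4: ¬◇◇(p ∧ q) is true, so ¬¬◇◇(p ∧ q) is false.
    At w4: ◇◇(p ∧ q) is false, so ¬◇◇(p ∧ q) is true.
      At w4: ◇◇(p ∧ q) requires ◇(p ∧ q) at some successor in {w0, w2, w3}.
        At w0: ◇(p ∧ q) is false.
        At w2: ◇(p ∧ q) is false.
        At w3: ◇(p ∧ q) is false.
      So ◇◇(p ∧ q) is false at w4.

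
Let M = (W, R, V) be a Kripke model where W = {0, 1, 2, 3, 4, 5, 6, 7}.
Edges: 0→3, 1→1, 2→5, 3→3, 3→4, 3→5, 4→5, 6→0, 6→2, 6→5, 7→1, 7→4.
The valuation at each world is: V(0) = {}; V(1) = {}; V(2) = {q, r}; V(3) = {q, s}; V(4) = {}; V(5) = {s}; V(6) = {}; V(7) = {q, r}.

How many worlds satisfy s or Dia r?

3

Let φ = s or Dia r. Evaluate φ at each world:
  0 (successors {3}): φ is false.
  1 (successors {1}): φ is false.
  2 (successors {5}): φ is false.
  3 (successors {3, 4, 5}): φ is true.
  4 (successors {5}): φ is false.
  5 (successors ∅): φ is true.
  6 (successors {0, 2, 5}): φ is true.
  7 (successors {1, 4}): φ is false.
For instance, at 4:
  At 4: s is false, Dia r is false, so s or Dia r is false.
    At 4: Dia r requires r at some successor in {5}.
      At 5: r is false.
    So Dia r is false at 4.
Satisfying worlds: {3, 5, 6}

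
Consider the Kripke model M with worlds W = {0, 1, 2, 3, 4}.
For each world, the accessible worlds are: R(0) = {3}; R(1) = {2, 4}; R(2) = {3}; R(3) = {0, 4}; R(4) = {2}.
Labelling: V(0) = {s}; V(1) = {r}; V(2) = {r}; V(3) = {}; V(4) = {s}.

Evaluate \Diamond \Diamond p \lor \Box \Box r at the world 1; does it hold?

Recall that \Box ψ holds at a world iff ψ holds at every accessible world, and \Diamond ψ holds iff ψ holds at some accessible world.
At 1: \Diamond \Diamond p is false, \Box \Box r is false, so \Diamond \Diamond p \lor \Box \Box r is false.
  At 1: \Diamond \Diamond p requires \Diamond p at some successor in {2, 4}.
    At 2: \Diamond p is false.
    At 4: \Diamond p is false.
  So \Diamond \Diamond p is false at 1.
  At 1: \Box \Box r requires \Box r at every successor {2, 4}.
    \Box r fails at 2, so \Box \Box r is false at 1.
      At 2: \Box r requires r at every successor {3}.
        r fails at 3, so \Box r is false at 2.

No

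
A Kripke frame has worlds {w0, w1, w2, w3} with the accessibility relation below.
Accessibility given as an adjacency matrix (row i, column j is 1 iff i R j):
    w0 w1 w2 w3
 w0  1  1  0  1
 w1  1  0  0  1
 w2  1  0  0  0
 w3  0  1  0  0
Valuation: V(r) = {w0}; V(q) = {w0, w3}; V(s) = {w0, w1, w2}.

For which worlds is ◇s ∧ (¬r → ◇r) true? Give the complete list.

Let φ = ◇s ∧ (¬r → ◇r). Evaluate φ at each world:
  w0 (successors {w0, w1, w3}): φ is true.
  w1 (successors {w0, w3}): φ is true.
  w2 (successors {w0}): φ is true.
  w3 (successors {w1}): φ is false.
For instance, at w2:
  At w2: ◇s is true, ¬r → ◇r is true, so ◇s ∧ (¬r → ◇r) is true.
    At w2: ◇s requires s at some successor in {w0}.
      s holds at w0, so ◇s is true at w2.
    At w2: ¬r is true, ◇r is true, so ¬r → ◇r is true.
      At w2: ◇r requires r at some successor in {w0}.
        r holds at w0, so ◇r is true at w2.
Satisfying worlds: {w0, w1, w2}

w0, w1, w2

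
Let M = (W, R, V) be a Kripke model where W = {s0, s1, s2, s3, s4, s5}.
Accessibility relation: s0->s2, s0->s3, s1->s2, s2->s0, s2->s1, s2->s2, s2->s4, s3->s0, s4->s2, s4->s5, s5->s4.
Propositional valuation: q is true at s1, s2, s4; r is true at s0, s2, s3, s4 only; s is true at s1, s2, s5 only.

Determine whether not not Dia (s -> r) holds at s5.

Yes

At s5: not Dia (s -> r) is false, so not not Dia (s -> r) is true.
  At s5: Dia (s -> r) is true, so not Dia (s -> r) is false.
    At s5: Dia (s -> r) requires s -> r at some successor in {s4}.
      s -> r holds at s4, so Dia (s -> r) is true at s5.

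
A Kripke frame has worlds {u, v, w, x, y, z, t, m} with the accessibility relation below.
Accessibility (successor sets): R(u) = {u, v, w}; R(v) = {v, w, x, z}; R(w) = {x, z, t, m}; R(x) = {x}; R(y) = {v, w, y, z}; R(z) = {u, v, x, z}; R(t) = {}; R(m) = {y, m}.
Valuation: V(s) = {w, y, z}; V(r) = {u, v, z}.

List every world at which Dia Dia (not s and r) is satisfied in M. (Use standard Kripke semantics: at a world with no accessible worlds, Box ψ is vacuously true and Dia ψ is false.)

Let φ = Dia Dia (not s and r). Evaluate φ at each world:
  u (successors {u, v, w}): φ is true.
  v (successors {v, w, x, z}): φ is true.
  w (successors {x, z, t, m}): φ is true.
  x (successors {x}): φ is false.
  y (successors {v, w, y, z}): φ is true.
  z (successors {u, v, x, z}): φ is true.
  t (successors ∅): φ is false.
  m (successors {y, m}): φ is true.
For instance, at z:
  At z: Dia Dia (not s and r) requires Dia (not s and r) at some successor in {u, v, x, z}.
    Dia (not s and r) holds at u, so Dia Dia (not s and r) is true at z.
      At u: Dia (not s and r) requires not s and r at some successor in {u, v, w}.
        not s and r holds at u, so Dia (not s and r) is true at u.
Satisfying worlds: {u, v, w, y, z, m}

u, v, w, y, z, m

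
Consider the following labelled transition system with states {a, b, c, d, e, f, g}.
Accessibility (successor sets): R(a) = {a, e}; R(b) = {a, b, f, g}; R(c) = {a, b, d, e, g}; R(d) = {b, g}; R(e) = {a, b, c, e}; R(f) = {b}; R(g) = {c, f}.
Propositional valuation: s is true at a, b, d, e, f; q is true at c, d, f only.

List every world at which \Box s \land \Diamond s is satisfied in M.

Let φ = \Box s \land \Diamond s. Evaluate φ at each world:
  a (successors {a, e}): φ is true.
  b (successors {a, b, f, g}): φ is false.
  c (successors {a, b, d, e, g}): φ is false.
  d (successors {b, g}): φ is false.
  e (successors {a, b, c, e}): φ is false.
  f (successors {b}): φ is true.
  g (successors {c, f}): φ is false.
For instance, at a:
  At a: \Box s is true, \Diamond s is true, so \Box s \land \Diamond s is true.
    At a: \Box s requires s at every successor {a, e}.
      At a: s is true.
      At e: s is true.
    So \Box s is true at a.
    At a: \Diamond s requires s at some successor in {a, e}.
      s holds at a, so \Diamond s is true at a.
Satisfying worlds: {a, f}

a, f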